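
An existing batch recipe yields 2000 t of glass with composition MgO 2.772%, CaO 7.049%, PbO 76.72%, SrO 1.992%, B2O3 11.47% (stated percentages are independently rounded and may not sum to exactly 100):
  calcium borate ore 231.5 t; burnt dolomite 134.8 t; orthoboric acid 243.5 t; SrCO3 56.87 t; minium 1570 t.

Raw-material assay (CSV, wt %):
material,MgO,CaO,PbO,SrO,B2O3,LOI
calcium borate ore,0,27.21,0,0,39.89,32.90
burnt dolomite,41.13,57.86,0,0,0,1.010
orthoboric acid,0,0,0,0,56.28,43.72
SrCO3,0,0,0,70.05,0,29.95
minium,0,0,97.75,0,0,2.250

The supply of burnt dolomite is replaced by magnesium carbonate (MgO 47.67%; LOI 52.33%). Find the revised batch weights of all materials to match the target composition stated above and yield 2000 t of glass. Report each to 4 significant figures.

All internal work runs at full precision in all steps — values along the way are shown (rounded to four significant figures) as written — a single rounding yields every reported value; derived quantities, which include five oxide percentages, the yield, ignition loss, totals, glass mass, are re-derived at full precision, as given in the problem or the answer, starting from the weights per 2000 t of glass.
Oxide mass targets, per 2000 t glass:
  MgO: 2.772% × 2000 = 55.44 t
  CaO: 7.049% × 2000 = 141.0 t
  PbO: 76.72% × 2000 = 1534 t
  SrO: 1.992% × 2000 = 39.84 t
  B2O3: 11.47% × 2000 = 229.4 t
Verifying the oxide balance from the weights as reported, at the basis given (summed amounts equal target values once rounding is allowed for):
  MgO: 116.3·0.4767 = 55.44 t (target 55.44 t)
  CaO: 518.1·0.2721 = 141.0 t (target 141.0 t)
  PbO: 1570·0.9775 = 1535 t (target 1534 t)
  SrO: 56.87·0.7005 = 39.84 t (target 39.84 t)
  B2O3: 518.1·0.3989 + 40.37·0.5628 = 229.4 t (target 229.4 t)
Glass-mass sanity pass: Σ batch − LOI loss = 2000 t (oxide target masses add up to 2000 t; the stated basis being 2000 t — any gap is answer rounding).
Whole-batch sum: Σ batch = 2302 t; loss to ignition Σ batch·LOI = 301.3 t; yield, glass over the total, = 86.91%.

Revised batch per 2000 t glass:
  calcium borate ore: 518.1 t
  magnesium carbonate: 116.3 t
  orthoboric acid: 40.37 t
  SrCO3: 56.87 t
  minium: 1570 t
Total batch = 2302 t; LOI loss = 301.3 t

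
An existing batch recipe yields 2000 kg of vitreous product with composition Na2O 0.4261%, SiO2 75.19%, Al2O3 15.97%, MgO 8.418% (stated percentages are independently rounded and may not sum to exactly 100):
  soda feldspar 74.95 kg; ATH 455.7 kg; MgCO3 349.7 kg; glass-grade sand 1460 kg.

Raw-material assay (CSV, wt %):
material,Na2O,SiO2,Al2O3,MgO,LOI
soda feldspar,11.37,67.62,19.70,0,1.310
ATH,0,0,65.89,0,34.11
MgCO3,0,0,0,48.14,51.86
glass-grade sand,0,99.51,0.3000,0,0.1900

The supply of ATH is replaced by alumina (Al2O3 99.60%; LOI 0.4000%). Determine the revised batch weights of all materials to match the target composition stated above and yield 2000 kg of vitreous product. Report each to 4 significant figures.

Working values are displayed (rounded to 4 significant figures) between the steps — the whole derivation holds full precision at every stage — every reported number takes exactly one rounding. The derived quantities (LOI, glass mass, the yield, totals, four oxide percentages) are recomputed using the weight values for 2000 kg of glass in full precision, as set out in the problem or the answer.
Target oxide masses per 2000 kg vitreous product:
  Na2O: 0.4261% × 2000 = 8.522 kg
  SiO2: 75.19% × 2000 = 1504 kg
  Al2O3: 15.97% × 2000 = 319.4 kg
  MgO: 8.418% × 2000 = 168.4 kg
Oxide-by-oxide audit given the weights on record, relative to the basis at hand (summed amounts equal target values up to rounding of the answer):
  Na2O: 74.95·0.1137 = 8.522 kg (target 8.522 kg)
  SiO2: 74.95·0.6762 + 1460·0.9951 = 1504 kg (target 1504 kg)
  Al2O3: 74.95·0.1970 + 301.5·0.9960 + 1460·0.003000 = 319.4 kg (target 319.4 kg)
  MgO: 349.7·0.4814 = 168.3 kg (target 168.4 kg)
Consistency of the glass mass: whole batch net of LOI = 2000 kg (targets for the oxides total 2000 kg; versus the stated basis of 2000 kg — deltas are rounding alone).
Whole-batch sum: Σ batch = 2186 kg; Σ batch·LOI gives LOI loss = 186.3 kg; as yield: glass ÷ batch → 91.48%.

Revised batch per 2000 kg vitreous product:
  soda feldspar: 74.95 kg
  alumina: 301.5 kg
  MgCO3: 349.7 kg
  glass-grade sand: 1460 kg
Total batch = 2186 kg; LOI loss = 186.3 kg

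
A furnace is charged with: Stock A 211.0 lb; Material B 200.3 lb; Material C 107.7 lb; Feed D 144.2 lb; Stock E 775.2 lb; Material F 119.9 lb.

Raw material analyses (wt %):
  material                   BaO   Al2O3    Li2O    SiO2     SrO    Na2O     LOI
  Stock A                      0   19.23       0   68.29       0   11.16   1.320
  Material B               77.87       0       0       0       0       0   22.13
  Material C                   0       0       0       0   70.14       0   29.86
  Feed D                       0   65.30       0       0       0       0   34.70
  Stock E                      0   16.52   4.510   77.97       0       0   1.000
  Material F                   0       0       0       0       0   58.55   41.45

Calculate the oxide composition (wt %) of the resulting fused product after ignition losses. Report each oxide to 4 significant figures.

Each numeric step keeps exact precision end to end. Rounding to 4 significant digits extends to each working value as shown — each reported number takes a single rounding. Derived quantities (net glass mass, LOI, the totals, yield, the six compositions) are recomputed in full float precision starting from the weights per 1372 lb of glass, precisely as stated by the problem or the answer.
Oxide-by-oxide delivered mass:
  BaO: 200.3·0.7787 = 156.0 lb
  Al2O3: 211.0·0.1923 + 144.2·0.6530 + 775.2·0.1652 = 262.8 lb
  Li2O: 775.2·0.04510 = 34.96 lb
  SiO2: 211.0·0.6829 + 775.2·0.7797 = 748.5 lb
  SrO: 107.7·0.7014 = 75.54 lb
  Na2O: 211.0·0.1116 + 119.9·0.5855 = 93.75 lb
LOI: 211.0·0.01320 + 200.3·0.2213 + 107.7·0.2986 + 144.2·0.3470 + 775.2·0.01000 + 119.9·0.4145 = 186.8 lb
Net of LOI, the glass mass = 1558 − 186.8 = 1372 lb (equal to the oxide-mass sum)
wt % = oxide mass / glass mass × 100

Glass mass = 1372 lb (batch 1558 − LOI 186.8).
Composition: BaO 11.37%, Al2O3 19.16%, Li2O 2.549%, SiO2 54.57%, SrO 5.508%, Na2O 6.835%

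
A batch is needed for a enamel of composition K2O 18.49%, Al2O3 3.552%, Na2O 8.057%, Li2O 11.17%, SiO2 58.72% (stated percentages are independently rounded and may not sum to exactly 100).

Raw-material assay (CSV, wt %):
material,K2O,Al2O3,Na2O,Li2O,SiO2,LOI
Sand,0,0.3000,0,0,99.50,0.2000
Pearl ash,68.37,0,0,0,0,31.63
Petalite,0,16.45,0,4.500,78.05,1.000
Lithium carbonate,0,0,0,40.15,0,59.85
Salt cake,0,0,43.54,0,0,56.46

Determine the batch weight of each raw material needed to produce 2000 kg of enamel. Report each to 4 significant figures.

Batch per 2000 kg enamel:
  Sand: 853.8 kg
  Pearl ash: 540.9 kg
  Petalite: 416.3 kg
  Lithium carbonate: 509.8 kg
  Salt cake: 370.1 kg
Total batch = 2691 kg; LOI loss = 691.0 kg; yield = 74.32%

Working values appear, rounded to four significant digits, in the working; all arithmetic runs at full precision at every stage; exactly one rounding lands on each reported result — all derived quantities are computed from the batch weights at 2000 kg of glass at full precision (net glass mass, ignition loss, yield, the five compositions, totals), as written in the problem or answer text.
Target oxide masses per 2000 kg enamel:
  K2O: 18.49% × 2000 = 369.8 kg
  Al2O3: 3.552% × 2000 = 71.04 kg
  Na2O: 8.057% × 2000 = 161.1 kg
  Li2O: 11.17% × 2000 = 223.4 kg
  SiO2: 58.72% × 2000 = 1174 kg
Balance tally, oxide-wise, given the weights on record, per the basis as stated (each sum matches its target mass modulo rounding of the values):
  K2O: 540.9·0.6837 = 369.8 kg (target 369.8 kg)
  Al2O3: 853.8·0.003000 + 416.3·0.1645 = 71.04 kg (target 71.04 kg)
  Na2O: 370.1·0.4354 = 161.1 kg (target 161.1 kg)
  Li2O: 416.3·0.04500 + 509.8·0.4015 = 223.4 kg (target 223.4 kg)
  SiO2: 853.8·0.9950 + 416.3·0.7805 = 1174 kg (target 1174 kg)
Consistency of the glass mass: total charge less LOI = 2000 kg (the targets, summed, come to 2000 kg; basis as stated: 2000 kg — a pure rounding effect).
Total batch = Σ batch = 2691 kg; LOI loss = Σ batch·LOI = 691.0 kg; glass ÷ batch gives a yield of 74.32%.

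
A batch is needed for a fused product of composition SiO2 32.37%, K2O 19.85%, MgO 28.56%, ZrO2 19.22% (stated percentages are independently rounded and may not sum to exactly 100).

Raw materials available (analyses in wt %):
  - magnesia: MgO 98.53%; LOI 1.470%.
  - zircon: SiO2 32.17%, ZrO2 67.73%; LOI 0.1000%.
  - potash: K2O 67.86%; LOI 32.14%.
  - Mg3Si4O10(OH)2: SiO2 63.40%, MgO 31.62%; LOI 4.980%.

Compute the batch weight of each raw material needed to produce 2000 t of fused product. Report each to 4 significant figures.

Batch per 2000 t fused product:
  magnesia: 344.4 t
  zircon: 567.5 t
  potash: 585.0 t
  Mg3Si4O10(OH)2: 733.2 t
Total batch = 2230 t; LOI loss = 230.2 t; yield = 89.68%

Mid-chain values are printed, with 4-significant-figure rounding, between the steps — all internal work holds full precision at all times. Every reported value takes a single rounding; the derived quantities are carried from the weighed amounts per 2000 t of glass at exact precision (totals, ignition loss, glass mass, the four compositions, the yield), exactly as shown in the question or the answer.
Oxide-by-oxide targets in 2000 t fused product:
  SiO2: 32.37% × 2000 = 647.4 t
  K2O: 19.85% × 2000 = 397.0 t
  MgO: 28.56% × 2000 = 571.2 t
  ZrO2: 19.22% × 2000 = 384.4 t
Checking each oxide sum from the weights as reported, for the quoted basis mass (sum by sum, the targets are met net of answer rounding effects):
  SiO2: 567.5·0.3217 + 733.2·0.6340 = 647.4 t (target 647.4 t)
  K2O: 585.0·0.6786 = 397.0 t (target 397.0 t)
  MgO: 344.4·0.9853 + 733.2·0.3162 = 571.2 t (target 571.2 t)
  ZrO2: 567.5·0.6773 = 384.4 t (target 384.4 t)
Glass-mass sanity pass: batch Σ − ignition loss = 2000 t (oxide target masses add up to 2000 t; against the stated basis, 2000 t — deltas are rounding alone).
Summing the batch: Σ batch = 2230 t; the LOI term Σ batch·LOI equals 230.2 t; as yield: glass ÷ batch → 89.68%.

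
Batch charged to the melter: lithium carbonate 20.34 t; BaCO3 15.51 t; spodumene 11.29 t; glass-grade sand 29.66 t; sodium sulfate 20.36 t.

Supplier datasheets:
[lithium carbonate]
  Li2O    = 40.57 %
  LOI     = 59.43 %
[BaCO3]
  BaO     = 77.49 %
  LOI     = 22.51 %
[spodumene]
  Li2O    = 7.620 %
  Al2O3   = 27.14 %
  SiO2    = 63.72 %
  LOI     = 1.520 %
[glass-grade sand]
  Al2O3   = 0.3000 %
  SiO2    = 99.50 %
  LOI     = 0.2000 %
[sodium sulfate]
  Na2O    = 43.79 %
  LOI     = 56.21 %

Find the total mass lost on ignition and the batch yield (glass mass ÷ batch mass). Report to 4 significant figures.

LOI loss = 27.25 t; glass = 69.91 t; yield = 71.95%

All internal work keeps full precision from first step to last — the intermediate values are displayed with 4-significant-figure rounding in the working; each reported value carries a single rounding; all derived quantities, including the five compositions, glass mass, totals, yield, ignition loss, are rebuilt from the weighed amounts at 69.91 t of glass in full precision, as quoted within the problem or answer text.
Ignition loss by material:
  lithium carbonate: 20.34 × 0.5943 = 12.09 t
  BaCO3: 15.51 × 0.2251 = 3.491 t
  spodumene: 11.29 × 0.01520 = 0.1716 t
  glass-grade sand: 29.66 × 0.002000 = 0.05932 t
  sodium sulfate: 20.36 × 0.5621 = 11.44 t
Total LOI = 27.25 t
Glass = batch − LOI = 97.16 − 27.25 = 69.91 t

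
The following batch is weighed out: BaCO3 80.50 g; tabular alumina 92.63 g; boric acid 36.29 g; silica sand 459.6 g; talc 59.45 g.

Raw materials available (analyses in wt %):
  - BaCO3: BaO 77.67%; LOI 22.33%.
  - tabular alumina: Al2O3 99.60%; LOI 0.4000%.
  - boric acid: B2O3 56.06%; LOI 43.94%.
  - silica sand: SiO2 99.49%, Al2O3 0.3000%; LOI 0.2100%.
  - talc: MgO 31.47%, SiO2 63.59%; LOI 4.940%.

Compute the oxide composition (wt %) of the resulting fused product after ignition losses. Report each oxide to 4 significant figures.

Glass mass = 690.3 g (batch 728.5 − LOI 38.19).
Composition: B2O3 2.947%, BaO 9.058%, MgO 2.710%, SiO2 71.72%, Al2O3 13.57%

The intermediate values are printed rounded to four significant digits alongside each step — all internal work maintains full float precision from start to finish. Every reported result takes just one rounding. The derived quantities are carried from the batch weights on 690.3 g of glass in full float precision (the yield, ignition loss, net glass mass, totals, the five compositions) exactly as shown in the question or the answer.
Mass of each oxide from the mix:
  B2O3: 36.29·0.5606 = 20.34 g
  BaO: 80.50·0.7767 = 62.52 g
  MgO: 59.45·0.3147 = 18.71 g
  SiO2: 459.6·0.9949 + 59.45·0.6359 = 495.1 g
  Al2O3: 92.63·0.9960 + 459.6·0.003000 = 93.64 g
LOI: 80.50·0.2233 + 92.63·0.004000 + 36.29·0.4394 + 459.6·0.002100 + 59.45·0.04940 = 38.19 g
Glass mass = batch − LOI = 728.5 − 38.19 = 690.3 g (consistent with Σ oxide mass)
each wt % is 100 × oxide ÷ glass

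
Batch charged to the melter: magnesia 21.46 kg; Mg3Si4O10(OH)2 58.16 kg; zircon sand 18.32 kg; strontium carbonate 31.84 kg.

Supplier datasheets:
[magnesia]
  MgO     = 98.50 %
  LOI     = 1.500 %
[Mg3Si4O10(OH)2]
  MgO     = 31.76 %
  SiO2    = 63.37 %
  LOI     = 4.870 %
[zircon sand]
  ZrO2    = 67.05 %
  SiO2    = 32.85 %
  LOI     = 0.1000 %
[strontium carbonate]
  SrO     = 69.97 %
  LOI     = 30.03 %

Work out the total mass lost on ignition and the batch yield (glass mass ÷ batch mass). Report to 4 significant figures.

Values along the way are printed rounded to four significant digits when written out; each numeric step maintains full precision from start to finish. Each reported result takes exactly one rounding. All derived quantities, including four oxide percentages, LOI, yield, glass mass, totals, are recomputed using the weight values per 117.0 kg of glass at full float precision, as given in the question or the answer.
Material-by-material LOI:
  magnesia: 21.46 × 0.01500 = 0.3219 kg
  Mg3Si4O10(OH)2: 58.16 × 0.04870 = 2.832 kg
  zircon sand: 18.32 × 0.001000 = 0.01832 kg
  strontium carbonate: 31.84 × 0.3003 = 9.562 kg
Total LOI = 12.73 kg
Glass = batch − LOI = 129.8 − 12.73 = 117.0 kg

LOI loss = 12.73 kg; glass = 117.0 kg; yield = 90.19%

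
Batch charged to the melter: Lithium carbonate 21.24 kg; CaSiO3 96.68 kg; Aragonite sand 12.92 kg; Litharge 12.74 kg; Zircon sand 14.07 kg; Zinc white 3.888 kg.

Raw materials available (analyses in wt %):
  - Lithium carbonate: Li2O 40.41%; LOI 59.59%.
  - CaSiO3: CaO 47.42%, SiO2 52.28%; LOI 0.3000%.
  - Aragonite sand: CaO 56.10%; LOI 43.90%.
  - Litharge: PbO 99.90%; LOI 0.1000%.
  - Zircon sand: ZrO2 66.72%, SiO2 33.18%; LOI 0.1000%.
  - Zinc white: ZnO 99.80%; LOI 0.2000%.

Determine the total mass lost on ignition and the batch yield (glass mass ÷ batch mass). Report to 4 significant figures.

Intermediates appear rounded to four significant figures at each printed step. Full float precision is held through every step; each reported figure is rounded a single time; all derived quantities are recomputed starting from the weights for 142.9 kg of glass in exact precision (LOI, the yield, six oxide percentages, glass mass, totals) as written in the question or the answer.
Material-by-material LOI:
  Lithium carbonate: 21.24 × 0.5959 = 12.66 kg
  CaSiO3: 96.68 × 0.003000 = 0.2900 kg
  Aragonite sand: 12.92 × 0.4390 = 5.672 kg
  Litharge: 12.74 × 0.001000 = 0.01274 kg
  Zircon sand: 14.07 × 0.001000 = 0.01407 kg
  Zinc white: 3.888 × 0.002000 = 0.007776 kg
Total LOI = 18.65 kg
Glass = batch − LOI = 161.5 − 18.65 = 142.9 kg

LOI loss = 18.65 kg; glass = 142.9 kg; yield = 88.45%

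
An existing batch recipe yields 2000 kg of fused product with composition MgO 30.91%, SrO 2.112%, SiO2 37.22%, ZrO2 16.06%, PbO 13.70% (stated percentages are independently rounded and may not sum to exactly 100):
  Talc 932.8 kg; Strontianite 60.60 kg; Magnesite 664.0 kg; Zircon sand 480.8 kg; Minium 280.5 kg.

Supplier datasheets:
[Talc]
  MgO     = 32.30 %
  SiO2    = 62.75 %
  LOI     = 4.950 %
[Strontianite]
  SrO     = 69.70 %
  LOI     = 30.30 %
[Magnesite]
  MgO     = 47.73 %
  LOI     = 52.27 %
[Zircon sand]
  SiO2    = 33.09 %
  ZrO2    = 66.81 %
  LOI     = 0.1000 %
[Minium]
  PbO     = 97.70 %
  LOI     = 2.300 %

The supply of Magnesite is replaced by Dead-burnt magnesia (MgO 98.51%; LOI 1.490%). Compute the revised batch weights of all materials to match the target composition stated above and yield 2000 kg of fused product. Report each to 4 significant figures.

The working math holds exact precision through every step. The intermediate values appear, rounded to 4 significant figures, in the printout; each reported figure is rounded just once — all derived quantities (ignition loss, totals, the five compositions, the yield, net glass mass) are re-derived starting from the weights at 2000 kg of glass in exact precision, as set out in the problem or answer text.
Per-oxide target masses for 2000 kg fused product:
  MgO: 30.91% × 2000 = 618.2 kg
  SrO: 2.112% × 2000 = 42.24 kg
  SiO2: 37.22% × 2000 = 744.4 kg
  ZrO2: 16.06% × 2000 = 321.2 kg
  PbO: 13.70% × 2000 = 274.0 kg
Checking each oxide sum from the weights as reported, relative to the basis at hand (delivered sums recover each target once rounding is allowed for):
  MgO: 932.8·0.3230 + 321.7·0.9851 = 618.2 kg (target 618.2 kg)
  SrO: 60.60·0.6970 = 42.24 kg (target 42.24 kg)
  SiO2: 932.8·0.6275 + 480.8·0.3309 = 744.4 kg (target 744.4 kg)
  ZrO2: 480.8·0.6681 = 321.2 kg (target 321.2 kg)
  PbO: 280.5·0.9770 = 274.0 kg (target 274.0 kg)
Mass balance on the glass: whole batch net of LOI = 2000 kg (summing oxide targets gives 2000 kg; against the stated basis, 2000 kg — rounding explains the deltas).
Summing the batch: Σ batch = 2076 kg; ignition loss, Σ(batch × LOI) = 76.26 kg; as yield: glass ÷ batch → 96.33%.

Revised batch per 2000 kg fused product:
  Talc: 932.8 kg
  Strontianite: 60.60 kg
  Dead-burnt magnesia: 321.7 kg
  Zircon sand: 480.8 kg
  Minium: 280.5 kg
Total batch = 2076 kg; LOI loss = 76.26 kg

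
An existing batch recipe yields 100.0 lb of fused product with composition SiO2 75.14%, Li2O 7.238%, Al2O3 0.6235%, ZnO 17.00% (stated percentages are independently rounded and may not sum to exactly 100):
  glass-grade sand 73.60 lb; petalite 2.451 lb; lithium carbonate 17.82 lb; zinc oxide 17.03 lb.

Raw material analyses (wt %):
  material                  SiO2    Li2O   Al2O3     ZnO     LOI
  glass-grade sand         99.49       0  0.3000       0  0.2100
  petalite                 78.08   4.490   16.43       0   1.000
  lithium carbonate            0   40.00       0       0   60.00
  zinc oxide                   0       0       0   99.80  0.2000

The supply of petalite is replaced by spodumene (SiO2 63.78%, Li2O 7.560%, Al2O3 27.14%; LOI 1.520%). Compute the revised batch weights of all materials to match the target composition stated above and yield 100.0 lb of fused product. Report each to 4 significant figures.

Revised batch per 100.0 lb fused product:
  glass-grade sand: 74.58 lb
  spodumene: 1.473 lb
  lithium carbonate: 17.82 lb
  zinc oxide: 17.03 lb
Total batch = 110.9 lb; LOI loss = 10.91 lb

Values along the way are printed, rounded to four significant digits, alongside each step. Every computation maintains full precision all the way through. Exactly one rounding is applied to each reported number; derived quantities (the totals, four oxide percentages, net glass mass, LOI, yield) are recomputed from the weighed amounts for 100.0 lb of glass at exact precision precisely as stated by the problem or the answer.
The oxide mass targets at 100.0 lb fused product:
  SiO2: 75.14% × 100.0 = 75.14 lb
  Li2O: 7.238% × 100.0 = 7.238 lb
  Al2O3: 0.6235% × 100.0 = 0.6235 lb
  ZnO: 17.00% × 100.0 = 17.00 lb
Per-oxide balance check working from each reported weight, against the basis in use (summed amounts equal target values within answer rounding):
  SiO2: 74.58·0.9949 + 1.473·0.6378 = 75.14 lb (target 75.14 lb)
  Li2O: 1.473·0.07560 + 17.82·0.4000 = 7.239 lb (target 7.238 lb)
  Al2O3: 74.58·0.003000 + 1.473·0.2714 = 0.6235 lb (target 0.6235 lb)
  ZnO: 17.03·0.9980 = 17.00 lb (target 17.00 lb)
Glass mass check: Σ batch − LOI loss = 100.0 lb (the targets, summed, come to 100.0 lb; with the basis standing at 100.0 lb — differing by rounding only).
Summing the batch: Σ batch = 110.9 lb; LOI loss = Σ batch·LOI = 10.91 lb; yield, glass over the total, = 90.17%.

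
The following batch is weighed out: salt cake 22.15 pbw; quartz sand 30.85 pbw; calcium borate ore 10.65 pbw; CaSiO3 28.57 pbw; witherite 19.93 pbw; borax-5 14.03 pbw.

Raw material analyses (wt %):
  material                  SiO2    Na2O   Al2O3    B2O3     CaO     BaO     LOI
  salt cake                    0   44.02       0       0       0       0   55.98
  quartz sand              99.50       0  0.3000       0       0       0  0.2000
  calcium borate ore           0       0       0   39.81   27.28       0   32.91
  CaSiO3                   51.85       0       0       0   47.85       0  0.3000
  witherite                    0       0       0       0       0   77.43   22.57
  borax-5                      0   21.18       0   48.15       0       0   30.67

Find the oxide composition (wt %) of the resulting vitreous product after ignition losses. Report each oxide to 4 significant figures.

The working math maintains full float precision through the solve — intermediates are displayed rounded to four significant figures in the working; exactly one rounding goes into each reported value. All derived quantities are rebuilt using the weight values for 101.3 pbw of glass in exact precision (yield, net glass mass, LOI, six oxide percentages, the totals) as given in problem or answer.
Mass of each oxide from the mix:
  SiO2: 30.85·0.9950 + 28.57·0.5185 = 45.51 pbw
  Na2O: 22.15·0.4402 + 14.03·0.2118 = 12.72 pbw
  Al2O3: 30.85·0.003000 = 0.09255 pbw
  B2O3: 10.65·0.3981 + 14.03·0.4815 = 11.00 pbw
  CaO: 10.65·0.2728 + 28.57·0.4785 = 16.58 pbw
  BaO: 19.93·0.7743 = 15.43 pbw
LOI: 22.15·0.5598 + 30.85·0.002000 + 10.65·0.3291 + 28.57·0.003000 + 19.93·0.2257 + 14.03·0.3067 = 24.85 pbw
batch − LOI leaves glass = 126.2 − 24.85 = 101.3 pbw (= Σ oxide masses)
percent by weight: oxide/glass ×100

Glass mass = 101.3 pbw (batch 126.2 − LOI 24.85).
Composition: SiO2 44.91%, Na2O 12.56%, Al2O3 0.09134%, B2O3 10.85%, CaO 16.36%, BaO 15.23%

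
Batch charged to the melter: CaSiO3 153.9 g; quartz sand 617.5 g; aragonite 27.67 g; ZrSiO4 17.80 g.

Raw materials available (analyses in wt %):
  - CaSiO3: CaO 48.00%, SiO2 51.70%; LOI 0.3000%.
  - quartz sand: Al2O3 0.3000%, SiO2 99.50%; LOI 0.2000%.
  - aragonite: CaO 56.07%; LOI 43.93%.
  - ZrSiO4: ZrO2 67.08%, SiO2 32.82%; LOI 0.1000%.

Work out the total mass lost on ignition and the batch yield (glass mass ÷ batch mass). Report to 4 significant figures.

LOI loss = 13.87 g; glass = 803.0 g; yield = 98.30%

The intermediate values are printed rounded to 4 significant figures between the steps — the working math runs at full float precision at each step. Every reported value receives exactly one rounding; the derived quantities, including yield, the four compositions, totals, LOI, net glass mass, are carried using the weight values per 803.0 g of glass in full precision, as they appear in question or answer.
Each material's LOI contribution:
  CaSiO3: 153.9 × 0.003000 = 0.4617 g
  quartz sand: 617.5 × 0.002000 = 1.235 g
  aragonite: 27.67 × 0.4393 = 12.16 g
  ZrSiO4: 17.80 × 0.001000 = 0.01780 g
Total LOI = 13.87 g
Glass = batch − LOI = 816.9 − 13.87 = 803.0 g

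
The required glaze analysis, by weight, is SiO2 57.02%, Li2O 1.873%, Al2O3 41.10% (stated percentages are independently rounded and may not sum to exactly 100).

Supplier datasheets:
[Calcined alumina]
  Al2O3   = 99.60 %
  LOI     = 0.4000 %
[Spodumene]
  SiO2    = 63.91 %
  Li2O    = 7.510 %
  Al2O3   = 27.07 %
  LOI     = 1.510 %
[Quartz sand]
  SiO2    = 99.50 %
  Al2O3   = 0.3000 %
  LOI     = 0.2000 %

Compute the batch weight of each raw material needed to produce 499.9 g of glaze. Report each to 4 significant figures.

All arithmetic carries full float precision at every stage — intermediates appear with 4-significant-figure rounding on the page; every reported number takes exactly one rounding; the derived quantities are re-derived starting from the weights on 499.9 g of glass in exact precision (ignition loss, net glass mass, the totals, yield, the three compositions), as they appear in question or answer.
Target oxide masses per 499.9 g glaze:
  SiO2: 57.02% × 499.9 = 285.0 g
  Li2O: 1.873% × 499.9 = 9.363 g
  Al2O3: 41.10% × 499.9 = 205.5 g
Oxide-by-oxide audit applying the batch weights above, on the stated basis (sums match the target masses modulo rounding of the values):
  SiO2: 124.7·0.6391 + 206.4·0.9950 = 285.1 g (target 285.0 g)
  Li2O: 124.7·0.07510 = 9.365 g (target 9.363 g)
  Al2O3: 171.8·0.9960 + 124.7·0.2707 + 206.4·0.003000 = 205.5 g (target 205.5 g)
Glass mass check: net batch after ignition = 499.9 g (the targets, summed, come to 499.9 g; with the basis standing at 499.9 g — deltas are rounding alone).
Adding the batch up: Σ batch = 502.9 g; the LOI term Σ batch·LOI equals 2.983 g; the yield ratio, glass ÷ batch: 99.41%.

Batch per 499.9 g glaze:
  Calcined alumina: 171.8 g
  Spodumene: 124.7 g
  Quartz sand: 206.4 g
Total batch = 502.9 g; LOI loss = 2.983 g; yield = 99.41%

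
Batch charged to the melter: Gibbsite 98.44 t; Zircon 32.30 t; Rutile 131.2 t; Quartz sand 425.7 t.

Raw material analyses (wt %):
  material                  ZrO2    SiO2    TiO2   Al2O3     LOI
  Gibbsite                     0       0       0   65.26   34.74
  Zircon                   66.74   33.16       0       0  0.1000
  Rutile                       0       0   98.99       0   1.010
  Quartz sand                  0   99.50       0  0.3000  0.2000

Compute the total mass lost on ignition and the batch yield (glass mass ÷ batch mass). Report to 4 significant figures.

Mid-chain values appear rounded to 4 significant figures in the printout; every computation runs at full precision in every operation — each reported figure takes a single rounding; the derived quantities are rebuilt in exact precision (the totals, net glass mass, LOI, the yield, the four compositions) from the batch weights on 651.2 t of glass as set out in the question or the answer.
Each material's LOI contribution:
  Gibbsite: 98.44 × 0.3474 = 34.20 t
  Zircon: 32.30 × 0.001000 = 0.03230 t
  Rutile: 131.2 × 0.01010 = 1.325 t
  Quartz sand: 425.7 × 0.002000 = 0.8514 t
Total LOI = 36.41 t
Glass = batch − LOI = 687.6 − 36.41 = 651.2 t

LOI loss = 36.41 t; glass = 651.2 t; yield = 94.71%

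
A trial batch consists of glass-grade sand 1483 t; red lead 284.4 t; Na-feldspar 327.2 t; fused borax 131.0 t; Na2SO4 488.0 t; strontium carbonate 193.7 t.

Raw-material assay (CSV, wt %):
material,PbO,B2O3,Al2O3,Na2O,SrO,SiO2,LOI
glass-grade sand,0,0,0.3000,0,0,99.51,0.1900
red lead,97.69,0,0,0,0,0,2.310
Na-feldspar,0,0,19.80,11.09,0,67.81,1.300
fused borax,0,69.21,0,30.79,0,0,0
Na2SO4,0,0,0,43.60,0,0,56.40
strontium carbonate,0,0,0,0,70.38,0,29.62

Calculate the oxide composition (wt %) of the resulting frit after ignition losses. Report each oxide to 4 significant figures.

Glass mass = 2561 t (batch 2907 − LOI 346.2).
Composition: PbO 10.85%, B2O3 3.540%, Al2O3 2.703%, Na2O 11.30%, SrO 5.323%, SiO2 66.29%

Intermediates appear (rounded to 4 significant figures) within the worked lines — all internal work carries exact precision in every operation. A single rounding produces every reported value — derived quantities (ignition loss, net glass mass, totals, six oxide percentages, yield) are recomputed in full precision using the weight values per 2561 t of glass exactly as printed in the problem or answer text.
Oxide-by-oxide delivered mass:
  PbO: 284.4·0.9769 = 277.8 t
  B2O3: 131.0·0.6921 = 90.67 t
  Al2O3: 1483·0.003000 + 327.2·0.1980 = 69.23 t
  Na2O: 327.2·0.1109 + 131.0·0.3079 + 488.0·0.4360 = 289.4 t
  SrO: 193.7·0.7038 = 136.3 t
  SiO2: 1483·0.9951 + 327.2·0.6781 = 1698 t
LOI: 1483·0.001900 + 284.4·0.02310 + 327.2·0.01300 + 488.0·0.5640 + 193.7·0.2962 = 346.2 t
Resulting glass, batch − LOI: 2907 − 346.2 = 2561 t (= Σ oxide masses)
each oxide over glass, ×100, is wt %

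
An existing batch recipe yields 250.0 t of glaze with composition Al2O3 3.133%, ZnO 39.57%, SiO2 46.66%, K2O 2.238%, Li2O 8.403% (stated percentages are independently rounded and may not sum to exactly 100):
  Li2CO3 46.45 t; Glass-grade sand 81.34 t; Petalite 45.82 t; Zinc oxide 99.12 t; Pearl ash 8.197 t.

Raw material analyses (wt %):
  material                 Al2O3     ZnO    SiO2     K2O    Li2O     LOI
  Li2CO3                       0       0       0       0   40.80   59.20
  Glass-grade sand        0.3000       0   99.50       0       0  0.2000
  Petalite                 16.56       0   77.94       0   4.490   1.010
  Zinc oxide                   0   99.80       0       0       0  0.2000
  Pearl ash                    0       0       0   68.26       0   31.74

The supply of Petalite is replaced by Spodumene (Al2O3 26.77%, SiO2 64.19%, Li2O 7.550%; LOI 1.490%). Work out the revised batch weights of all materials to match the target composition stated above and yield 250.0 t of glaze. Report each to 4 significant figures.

Every computation carries full float precision in all steps; rounding to 4 significant figures extends to each intermediate as shown; each reported number undergoes a single rounding — the derived quantities, including LOI, glass mass, totals, the yield, five oxide percentages, are recomputed using the weight values at 250.0 t of glass in full precision exactly as shown in the question or the answer.
Target masses of each oxide per 250.0 t glaze:
  Al2O3: 3.133% × 250.0 = 7.832 t
  ZnO: 39.57% × 250.0 = 98.92 t
  SiO2: 46.66% × 250.0 = 116.6 t
  K2O: 2.238% × 250.0 = 5.595 t
  Li2O: 8.403% × 250.0 = 21.01 t
Per-oxide balance check using the reported weights, per the basis as stated (summed amounts equal target values up to rounding of the answer):
  Al2O3: 99.08·0.003000 + 28.15·0.2677 = 7.833 t (target 7.832 t)
  ZnO: 99.12·0.9980 = 98.92 t (target 98.92 t)
  SiO2: 99.08·0.9950 + 28.15·0.6419 = 116.7 t (target 116.6 t)
  K2O: 8.197·0.6826 = 5.595 t (target 5.595 t)
  Li2O: 46.28·0.4080 + 28.15·0.07550 = 21.01 t (target 21.01 t)
Glass-mass closure: total charge less LOI = 250.0 t (per-oxide target masses sum to 250.0 t; the stated basis being 250.0 t — gaps are rounding artifacts).
Batch total: Σ batch = 280.8 t; Σ batch·LOI gives LOI loss = 30.82 t; glass ÷ batch gives a yield of 89.03%.

Revised batch per 250.0 t glaze:
  Li2CO3: 46.28 t
  Glass-grade sand: 99.08 t
  Spodumene: 28.15 t
  Zinc oxide: 99.12 t
  Pearl ash: 8.197 t
Total batch = 280.8 t; LOI loss = 30.82 t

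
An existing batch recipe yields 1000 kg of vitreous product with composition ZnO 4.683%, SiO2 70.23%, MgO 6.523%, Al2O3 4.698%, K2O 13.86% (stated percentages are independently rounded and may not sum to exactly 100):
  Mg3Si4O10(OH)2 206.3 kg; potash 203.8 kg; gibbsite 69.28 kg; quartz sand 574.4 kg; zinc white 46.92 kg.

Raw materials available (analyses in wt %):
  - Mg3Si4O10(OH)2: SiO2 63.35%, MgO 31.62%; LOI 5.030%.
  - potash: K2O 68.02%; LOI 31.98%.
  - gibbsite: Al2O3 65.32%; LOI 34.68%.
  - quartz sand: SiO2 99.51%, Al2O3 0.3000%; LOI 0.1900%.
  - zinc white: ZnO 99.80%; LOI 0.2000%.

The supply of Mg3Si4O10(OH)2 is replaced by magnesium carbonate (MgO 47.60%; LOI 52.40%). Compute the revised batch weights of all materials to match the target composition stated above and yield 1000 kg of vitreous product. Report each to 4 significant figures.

Revised batch per 1000 kg vitreous product:
  magnesium carbonate: 137.0 kg
  potash: 203.8 kg
  gibbsite: 68.68 kg
  quartz sand: 705.8 kg
  zinc white: 46.92 kg
Total batch = 1162 kg; LOI loss = 162.2 kg

Values along the way are shown, rounded to 4 significant figures, between the steps — all internal work carries full precision at all times — every reported figure is rounded exactly once. Derived quantities, which include five oxide percentages, LOI, totals, the yield, glass mass, are computed in exact precision, as set out in problem or answer, starting from the weights on 1000 kg of glass.
Oxide-by-oxide targets in 1000 kg vitreous product:
  ZnO: 4.683% × 1000 = 46.83 kg
  SiO2: 70.23% × 1000 = 702.3 kg
  MgO: 6.523% × 1000 = 65.23 kg
  Al2O3: 4.698% × 1000 = 46.98 kg
  K2O: 13.86% × 1000 = 138.6 kg
Mass-balance tally per oxide applying the batch weights above, per the basis as stated (every target is met by its sum inside rounding margins):
  ZnO: 46.92·0.9980 = 46.83 kg (target 46.83 kg)
  SiO2: 705.8·0.9951 = 702.3 kg (target 702.3 kg)
  MgO: 137.0·0.4760 = 65.21 kg (target 65.23 kg)
  Al2O3: 68.68·0.6532 + 705.8·0.003000 = 46.98 kg (target 46.98 kg)
  K2O: 203.8·0.6802 = 138.6 kg (target 138.6 kg)
Glass-mass sanity pass: net batch after ignition = 1000 kg (oxide target masses add up to 999.9 kg; against the stated basis, 1000 kg — a pure rounding effect).
Adding the batch up: Σ batch = 1162 kg; the LOI term Σ batch·LOI equals 162.2 kg; the yield ratio, glass ÷ batch: 86.04%.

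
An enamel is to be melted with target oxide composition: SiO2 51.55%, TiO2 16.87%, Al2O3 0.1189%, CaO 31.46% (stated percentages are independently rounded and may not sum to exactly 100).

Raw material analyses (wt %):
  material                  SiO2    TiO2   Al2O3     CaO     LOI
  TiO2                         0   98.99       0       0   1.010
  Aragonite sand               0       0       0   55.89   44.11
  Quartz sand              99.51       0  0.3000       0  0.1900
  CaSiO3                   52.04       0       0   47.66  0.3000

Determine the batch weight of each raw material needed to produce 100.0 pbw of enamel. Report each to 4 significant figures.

Values along the way are displayed (rounded to 4 significant figures) in the printout; the working math maintains full precision from start to finish. Each reported figure sees exactly one rounding; all derived quantities, including net glass mass, LOI, the four compositions, totals, the yield, are rebuilt starting from the weights per 100.0 pbw of glass in exact precision as they appear in the problem or the answer.
Oxide-by-oxide targets in 100.0 pbw enamel:
  SiO2: 51.55% × 100.0 = 51.55 pbw
  TiO2: 16.87% × 100.0 = 16.87 pbw
  Al2O3: 0.1189% × 100.0 = 0.1189 pbw
  CaO: 31.46% × 100.0 = 31.46 pbw
Sums-versus-targets review working from each reported weight, at the basis given (delivered sums recover each target given rounding of the digits):
  SiO2: 39.63·0.9951 + 23.27·0.5204 = 51.55 pbw (target 51.55 pbw)
  TiO2: 17.04·0.9899 = 16.87 pbw (target 16.87 pbw)
  Al2O3: 39.63·0.003000 = 0.1189 pbw (target 0.1189 pbw)
  CaO: 36.44·0.5589 + 23.27·0.4766 = 31.46 pbw (target 31.46 pbw)
Glass-mass sanity pass: whole batch net of LOI = 99.99 pbw (the targets, summed, come to 100.0 pbw; basis as stated: 100.0 pbw — deltas are rounding alone).
Whole-batch sum: Σ batch = 116.4 pbw; Σ batch·LOI gives LOI loss = 16.39 pbw; yield, glass over the total, = 85.92%.

Batch per 100.0 pbw enamel:
  TiO2: 17.04 pbw
  Aragonite sand: 36.44 pbw
  Quartz sand: 39.63 pbw
  CaSiO3: 23.27 pbw
Total batch = 116.4 pbw; LOI loss = 16.39 pbw; yield = 85.92%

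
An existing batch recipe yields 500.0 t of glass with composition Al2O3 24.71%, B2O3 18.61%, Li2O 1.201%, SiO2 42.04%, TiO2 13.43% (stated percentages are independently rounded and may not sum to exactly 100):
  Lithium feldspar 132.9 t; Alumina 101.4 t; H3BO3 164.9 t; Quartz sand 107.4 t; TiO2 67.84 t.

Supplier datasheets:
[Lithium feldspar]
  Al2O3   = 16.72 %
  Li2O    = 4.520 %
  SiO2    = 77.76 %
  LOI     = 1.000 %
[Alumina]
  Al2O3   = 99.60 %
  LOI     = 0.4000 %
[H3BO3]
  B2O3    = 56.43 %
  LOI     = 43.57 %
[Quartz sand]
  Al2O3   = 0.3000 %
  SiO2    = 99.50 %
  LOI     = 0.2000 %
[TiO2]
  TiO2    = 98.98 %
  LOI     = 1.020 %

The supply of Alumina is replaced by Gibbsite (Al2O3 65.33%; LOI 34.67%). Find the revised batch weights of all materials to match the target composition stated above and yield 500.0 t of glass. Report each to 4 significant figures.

Working values are printed (rounded to 4 significant figures) on the page. Every computation holds full precision in all steps. Exactly one rounding goes into every reported number — all derived quantities are rebuilt at full precision (the five compositions, totals, LOI, the yield, glass mass) from the weighed amounts per 500.0 t of glass as written in problem or answer.
The oxide mass targets at 500.0 t glass:
  Al2O3: 24.71% × 500.0 = 123.6 t
  B2O3: 18.61% × 500.0 = 93.05 t
  Li2O: 1.201% × 500.0 = 6.005 t
  SiO2: 42.04% × 500.0 = 210.2 t
  TiO2: 13.43% × 500.0 = 67.15 t
Per-oxide balance check working from each reported weight, at the basis given (sums match the target masses inside rounding margins):
  Al2O3: 132.9·0.1672 + 154.6·0.6533 + 107.4·0.003000 = 123.5 t (target 123.6 t)
  B2O3: 164.9·0.5643 = 93.05 t (target 93.05 t)
  Li2O: 132.9·0.04520 = 6.007 t (target 6.005 t)
  SiO2: 132.9·0.7776 + 107.4·0.9950 = 210.2 t (target 210.2 t)
  TiO2: 67.84·0.9898 = 67.15 t (target 67.15 t)
Glass-mass sanity pass: the batch minus its LOI: 500.0 t (oxide target masses add up to 500.0 t; the stated basis being 500.0 t — gaps are rounding artifacts).
Adding the batch up: Σ batch = 627.6 t; loss to ignition Σ batch·LOI = 127.7 t; glass ÷ batch gives a yield of 79.66%.

Revised batch per 500.0 t glass:
  Lithium feldspar: 132.9 t
  Gibbsite: 154.6 t
  H3BO3: 164.9 t
  Quartz sand: 107.4 t
  TiO2: 67.84 t
Total batch = 627.6 t; LOI loss = 127.7 t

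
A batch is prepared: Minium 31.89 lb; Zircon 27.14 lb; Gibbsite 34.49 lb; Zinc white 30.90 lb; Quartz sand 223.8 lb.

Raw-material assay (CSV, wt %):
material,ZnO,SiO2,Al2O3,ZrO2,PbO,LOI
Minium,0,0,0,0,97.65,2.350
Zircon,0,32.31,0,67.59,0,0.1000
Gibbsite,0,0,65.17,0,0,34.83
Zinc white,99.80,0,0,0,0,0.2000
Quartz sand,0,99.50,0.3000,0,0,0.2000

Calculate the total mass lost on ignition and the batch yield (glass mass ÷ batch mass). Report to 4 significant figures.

Mid-chain values are shown, with 4-significant-figure rounding, across the worked steps. Each numeric step carries exact precision at every stage. A single rounding produces every reported figure — all derived quantities (LOI, the yield, totals, net glass mass, five oxide percentages) are rebuilt in full float precision from the batch weights at 334.9 lb of glass, precisely as stated by either problem or answer.
Loss on ignition, line by line:
  Minium: 31.89 × 0.02350 = 0.7494 lb
  Zircon: 27.14 × 0.001000 = 0.02714 lb
  Gibbsite: 34.49 × 0.3483 = 12.01 lb
  Zinc white: 30.90 × 0.002000 = 0.06180 lb
  Quartz sand: 223.8 × 0.002000 = 0.4476 lb
Total LOI = 13.30 lb
Glass = batch − LOI = 348.2 − 13.30 = 334.9 lb

LOI loss = 13.30 lb; glass = 334.9 lb; yield = 96.18%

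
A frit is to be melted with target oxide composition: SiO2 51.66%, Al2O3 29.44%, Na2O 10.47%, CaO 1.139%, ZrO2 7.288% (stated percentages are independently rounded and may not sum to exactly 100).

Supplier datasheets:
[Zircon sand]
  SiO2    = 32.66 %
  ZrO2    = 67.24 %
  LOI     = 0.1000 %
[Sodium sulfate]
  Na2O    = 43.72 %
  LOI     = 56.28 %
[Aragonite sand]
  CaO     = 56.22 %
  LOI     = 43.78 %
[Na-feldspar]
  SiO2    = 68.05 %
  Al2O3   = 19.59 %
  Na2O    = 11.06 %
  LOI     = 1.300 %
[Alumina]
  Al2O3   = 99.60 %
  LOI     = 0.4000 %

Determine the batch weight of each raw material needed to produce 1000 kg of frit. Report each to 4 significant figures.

Batch per 1000 kg frit:
  Zircon sand: 108.4 kg
  Sodium sulfate: 60.59 kg
  Aragonite sand: 20.26 kg
  Na-feldspar: 707.1 kg
  Alumina: 156.5 kg
Total batch = 1053 kg; LOI loss = 52.90 kg; yield = 94.98%

Every computation holds full float precision all the way through. Mid-chain values are printed (rounded to four significant figures) within the worked lines; each reported number is rounded a single time — derived quantities are carried using the weight values on 1000 kg of glass at full precision (the yield, the totals, LOI, net glass mass, five oxide percentages), as set out in either problem or answer.
Target oxide masses per 1000 kg frit:
  SiO2: 51.66% × 1000 = 516.6 kg
  Al2O3: 29.44% × 1000 = 294.4 kg
  Na2O: 10.47% × 1000 = 104.7 kg
  CaO: 1.139% × 1000 = 11.39 kg
  ZrO2: 7.288% × 1000 = 72.88 kg
Per-oxide balance check working from each reported weight, for the quoted basis mass (summed amounts equal target values exact up to rounding of places):
  SiO2: 108.4·0.3266 + 707.1·0.6805 = 516.6 kg (target 516.6 kg)
  Al2O3: 707.1·0.1959 + 156.5·0.9960 = 294.4 kg (target 294.4 kg)
  Na2O: 60.59·0.4372 + 707.1·0.1106 = 104.7 kg (target 104.7 kg)
  CaO: 20.26·0.5622 = 11.39 kg (target 11.39 kg)
  ZrO2: 108.4·0.6724 = 72.89 kg (target 72.88 kg)
Consistency of the glass mass: batch total minus LOI = 1000 kg (per-oxide target masses sum to 1000 kg; versus the stated basis of 1000 kg — any gap is answer rounding).
Batch grand total — Σ batch = 1053 kg; LOI removed, Σ of batch·LOI: 52.90 kg; as yield: glass ÷ batch → 94.98%.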